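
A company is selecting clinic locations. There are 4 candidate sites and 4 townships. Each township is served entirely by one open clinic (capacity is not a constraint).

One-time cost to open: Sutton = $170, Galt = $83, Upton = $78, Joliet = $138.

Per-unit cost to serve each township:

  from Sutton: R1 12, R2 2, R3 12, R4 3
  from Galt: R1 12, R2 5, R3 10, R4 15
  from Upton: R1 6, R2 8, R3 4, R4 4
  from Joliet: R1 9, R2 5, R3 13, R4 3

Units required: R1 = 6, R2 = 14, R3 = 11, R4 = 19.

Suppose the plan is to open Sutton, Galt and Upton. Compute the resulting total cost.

Each township is assigned to its cheapest site among the open ones.
{Sutton, Galt, Upton}: R1→Upton 6·6=36, R2→Sutton 2·14=28, R3→Upton 4·11=44, R4→Sutton 3·19=57. Service 165; fixed 331; total 496.

Total cost: 496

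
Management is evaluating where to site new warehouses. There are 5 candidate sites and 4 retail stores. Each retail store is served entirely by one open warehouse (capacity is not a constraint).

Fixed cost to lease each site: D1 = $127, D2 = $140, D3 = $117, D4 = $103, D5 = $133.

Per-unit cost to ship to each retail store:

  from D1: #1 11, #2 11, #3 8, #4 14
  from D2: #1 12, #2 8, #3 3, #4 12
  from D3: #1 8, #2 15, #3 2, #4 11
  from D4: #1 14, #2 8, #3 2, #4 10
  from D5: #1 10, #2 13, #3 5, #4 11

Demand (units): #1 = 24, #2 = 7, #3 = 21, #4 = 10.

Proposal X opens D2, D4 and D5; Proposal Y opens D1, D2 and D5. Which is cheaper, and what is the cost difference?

Proposal X: {D2, D4, D5}: #1→D5 10·24=240, #2→D2 8·7=56, #3→D4 2·21=42, #4→D4 10·10=100. Service 438; fixed 376; total 814.
Proposal Y: {D1, D2, D5}: #1→D5 10·24=240, #2→D2 8·7=56, #3→D2 3·21=63, #4→D5 11·10=110. Service 469; fixed 400; total 869.
Difference: |814 − 869| = 55.

Proposal X is cheaper by 55.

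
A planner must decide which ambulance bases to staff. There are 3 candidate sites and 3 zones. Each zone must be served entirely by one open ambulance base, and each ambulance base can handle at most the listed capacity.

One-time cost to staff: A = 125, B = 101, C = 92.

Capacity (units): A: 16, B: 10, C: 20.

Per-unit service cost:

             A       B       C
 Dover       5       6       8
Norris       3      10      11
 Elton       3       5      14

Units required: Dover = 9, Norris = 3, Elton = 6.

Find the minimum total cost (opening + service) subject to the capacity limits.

Open {C}: Dover→C 8·9=72, Norris→C 11·3=33, Elton→C 14·6=84.
Loads: C carries 18/20. Service 189; fixed 92; total 281.
Next best feasible plan costs 307.

Minimum total cost: 281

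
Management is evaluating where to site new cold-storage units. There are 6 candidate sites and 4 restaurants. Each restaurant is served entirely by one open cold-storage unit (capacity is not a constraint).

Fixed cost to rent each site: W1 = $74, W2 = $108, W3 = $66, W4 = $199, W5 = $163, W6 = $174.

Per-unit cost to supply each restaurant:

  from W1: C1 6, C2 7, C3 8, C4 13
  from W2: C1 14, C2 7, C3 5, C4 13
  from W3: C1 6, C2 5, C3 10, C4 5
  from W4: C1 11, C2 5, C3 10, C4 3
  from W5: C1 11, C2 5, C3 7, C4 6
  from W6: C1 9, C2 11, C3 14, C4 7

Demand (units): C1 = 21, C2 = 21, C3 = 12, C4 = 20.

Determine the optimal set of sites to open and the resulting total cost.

Open W3 only; minimum total cost 517.

For any fixed open set, each restaurant goes to its cheapest open site; total = fixed + service.
{W3}: C1→W3 6·21=126, C2→W3 5·21=105, C3→W3 10·12=120, C4→W3 5·20=100. Service 451; fixed 66; total 517.
{W2, W3}: service 391 + fixed 174 = 565
{W1, W3}: service 427 + fixed 140 = 567
{W1, W2, W3, W4, W5, W6}: service 351 + fixed 784 = 1135
No other subset beats 517.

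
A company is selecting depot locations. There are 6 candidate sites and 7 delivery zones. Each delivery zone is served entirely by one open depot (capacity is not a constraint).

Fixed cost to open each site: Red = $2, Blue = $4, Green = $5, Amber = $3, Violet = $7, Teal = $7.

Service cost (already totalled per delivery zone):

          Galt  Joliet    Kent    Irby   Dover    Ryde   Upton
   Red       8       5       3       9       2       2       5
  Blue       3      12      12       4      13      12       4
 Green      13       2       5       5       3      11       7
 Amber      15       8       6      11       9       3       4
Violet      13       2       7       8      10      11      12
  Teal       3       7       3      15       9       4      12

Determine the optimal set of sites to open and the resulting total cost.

Open Red and Blue; minimum total cost 29.

For any fixed open set, each delivery zone goes to its cheapest open site; total = fixed + service.
{Red, Blue}: Galt→Blue 3, Joliet→Red 5, Kent→Red 3, Irby→Blue 4, Dover→Red 2, Ryde→Red 2, Upton→Blue 4. Service 23; fixed 6; total 29.
{Red, Blue, Green}: service 20 + fixed 11 = 31
{Red, Blue, Amber}: Galt→Blue 3, Joliet→Red 5, Kent→Red 3, Irby→Blue 4, Dover→Red 2, Ryde→Red 2, Upton→Blue 4. Service 23; fixed 9; total 32.
{Red, Blue, Green, Amber, Violet, Teal}: service 20 + fixed 28 = 48
No other subset beats 29.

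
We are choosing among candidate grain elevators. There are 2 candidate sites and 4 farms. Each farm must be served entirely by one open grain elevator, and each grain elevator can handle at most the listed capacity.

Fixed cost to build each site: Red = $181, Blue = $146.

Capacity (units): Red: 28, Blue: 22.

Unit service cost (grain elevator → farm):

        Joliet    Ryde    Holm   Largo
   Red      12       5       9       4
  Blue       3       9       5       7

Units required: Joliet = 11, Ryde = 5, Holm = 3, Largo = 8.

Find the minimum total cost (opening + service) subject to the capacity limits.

Open {Red}: Joliet→Red 12·11=132, Ryde→Red 5·5=25, Holm→Red 9·3=27, Largo→Red 4·8=32.
Loads: Red carries 27/28. Service 216; fixed 181; total 397.
Next best feasible plan costs 432.

Minimum total cost: 397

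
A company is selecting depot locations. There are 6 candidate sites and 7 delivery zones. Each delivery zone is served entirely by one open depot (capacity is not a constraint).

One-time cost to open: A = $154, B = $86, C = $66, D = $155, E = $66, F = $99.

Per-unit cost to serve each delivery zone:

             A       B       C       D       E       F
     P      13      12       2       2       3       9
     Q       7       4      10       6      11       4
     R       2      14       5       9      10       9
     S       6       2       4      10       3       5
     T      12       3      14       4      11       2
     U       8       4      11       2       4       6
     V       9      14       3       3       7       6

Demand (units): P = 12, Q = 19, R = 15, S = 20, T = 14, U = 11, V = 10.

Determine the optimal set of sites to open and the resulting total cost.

For any fixed open set, each delivery zone goes to its cheapest open site; total = fixed + service.
{B, C}: P→C 2·12=24, Q→B 4·19=76, R→C 5·15=75, S→B 2·20=40, T→B 3·14=42, U→B 4·11=44, V→C 3·10=30. Service 331; fixed 152; total 483.
{C, F}: P→C 2·12=24, Q→F 4·19=76, R→C 5·15=75, S→C 4·20=80, T→F 2·14=28, U→F 6·11=66, V→C 3·10=30. Service 379; fixed 165; total 544.
{B, C, E}: service 331 + fixed 218 = 549
{A, B, C, D, E, F}: service 250 + fixed 626 = 876
No other subset beats 483.

Open B and C; minimum total cost 483.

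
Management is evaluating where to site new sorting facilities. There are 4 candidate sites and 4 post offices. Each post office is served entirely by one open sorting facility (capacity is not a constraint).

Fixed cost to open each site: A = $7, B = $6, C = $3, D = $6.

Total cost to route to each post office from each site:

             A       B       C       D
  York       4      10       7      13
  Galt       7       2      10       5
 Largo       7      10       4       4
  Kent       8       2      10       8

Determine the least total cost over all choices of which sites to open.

For any fixed open set, each post office goes to its cheapest open site; total = fixed + service.
{B, C}: York→C 7, Galt→B 2, Largo→C 4, Kent→B 2. Service 15; fixed 9; total 24.
{A, B}: service 15 + fixed 13 = 28
{A, B, C}: York→A 4, Galt→B 2, Largo→C 4, Kent→B 2. Service 12; fixed 16; total 28.
{A, B, C, D}: service 12 + fixed 22 = 34
(All 15 nonempty subsets were checked; B and C is lowest.)

Minimum total cost: 24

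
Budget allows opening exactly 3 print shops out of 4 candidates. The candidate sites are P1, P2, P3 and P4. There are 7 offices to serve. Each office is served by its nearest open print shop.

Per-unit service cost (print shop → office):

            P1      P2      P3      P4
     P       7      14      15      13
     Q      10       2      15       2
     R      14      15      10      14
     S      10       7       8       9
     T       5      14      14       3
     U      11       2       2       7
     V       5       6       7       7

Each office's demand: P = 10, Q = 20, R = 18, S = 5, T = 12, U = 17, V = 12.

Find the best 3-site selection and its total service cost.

Choose P1, P3 and P4; total service cost 460.

With exactly 3 open, each office uses its cheapest among the chosen.
{P1, P3, P4}: P→P1 7·10=70, Q→P4 2·20=40, R→P3 10·18=180, S→P3 8·5=40, T→P4 3·12=36, U→P3 2·17=34, V→P1 5·12=60. Service cost 460.
{P1, P2, P3}: service cost 479
{P1, P2, P4}: service cost 527
Among all 4 size-3 choices, {P1, P3, P4} is lowest.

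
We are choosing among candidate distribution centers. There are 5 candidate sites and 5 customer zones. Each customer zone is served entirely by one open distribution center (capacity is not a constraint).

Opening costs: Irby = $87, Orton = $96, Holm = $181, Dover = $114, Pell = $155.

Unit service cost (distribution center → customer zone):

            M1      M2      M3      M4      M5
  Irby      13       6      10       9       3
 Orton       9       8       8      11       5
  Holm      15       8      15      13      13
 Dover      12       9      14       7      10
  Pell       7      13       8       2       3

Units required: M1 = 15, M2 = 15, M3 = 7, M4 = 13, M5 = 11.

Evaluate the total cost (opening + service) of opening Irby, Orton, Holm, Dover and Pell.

Total cost: 943

Each customer zone is assigned to its cheapest site among the open ones.
{Irby, Orton, Holm, Dover, Pell}: M1→Pell 7·15=105, M2→Irby 6·15=90, M3→Orton 8·7=56, M4→Pell 2·13=26, M5→Irby 3·11=33. Service 310; fixed 633; total 943.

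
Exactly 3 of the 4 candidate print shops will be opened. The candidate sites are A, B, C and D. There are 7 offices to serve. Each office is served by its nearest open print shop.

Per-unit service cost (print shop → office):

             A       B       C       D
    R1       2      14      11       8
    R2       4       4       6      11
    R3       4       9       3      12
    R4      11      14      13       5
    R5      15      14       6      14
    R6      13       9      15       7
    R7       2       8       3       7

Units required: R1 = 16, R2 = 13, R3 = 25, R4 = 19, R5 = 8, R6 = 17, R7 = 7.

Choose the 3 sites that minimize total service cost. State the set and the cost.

With exactly 3 open, each office uses its cheapest among the chosen.
{A, C, D}: R1→A 2·16=32, R2→A 4·13=52, R3→C 3·25=75, R4→D 5·19=95, R5→C 6·8=48, R6→D 7·17=119, R7→A 2·7=14. Service cost 435.
{A, B, D}: service cost 524
{B, C, D}: service cost 538
Among all 4 size-3 choices, {A, C, D} is lowest.

Choose A, C and D; total service cost 435.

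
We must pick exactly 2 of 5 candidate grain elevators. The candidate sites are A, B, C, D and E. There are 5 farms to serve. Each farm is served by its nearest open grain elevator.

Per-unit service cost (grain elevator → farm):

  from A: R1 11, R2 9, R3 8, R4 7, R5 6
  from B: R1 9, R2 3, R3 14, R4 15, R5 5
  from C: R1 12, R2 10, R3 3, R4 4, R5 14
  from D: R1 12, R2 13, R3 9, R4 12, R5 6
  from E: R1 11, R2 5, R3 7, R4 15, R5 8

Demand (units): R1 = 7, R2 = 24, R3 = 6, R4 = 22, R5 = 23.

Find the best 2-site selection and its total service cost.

Choose B and C; total service cost 356.

With exactly 2 open, each farm uses its cheapest among the chosen.
{B, C}: R1→B 9·7=63, R2→B 3·24=72, R3→C 3·6=18, R4→C 4·22=88, R5→B 5·23=115. Service cost 356.
{A, B}: service cost 452
{C, E}: service cost 487
Among all 10 size-2 choices, {B, C} is lowest.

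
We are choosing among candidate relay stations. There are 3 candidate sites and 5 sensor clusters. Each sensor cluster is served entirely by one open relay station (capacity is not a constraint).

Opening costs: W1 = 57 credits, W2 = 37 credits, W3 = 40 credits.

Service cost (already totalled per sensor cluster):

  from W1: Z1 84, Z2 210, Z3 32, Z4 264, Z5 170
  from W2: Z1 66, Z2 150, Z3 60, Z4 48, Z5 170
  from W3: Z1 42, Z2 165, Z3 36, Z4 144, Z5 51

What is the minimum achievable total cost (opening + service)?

For any fixed open set, each sensor cluster goes to its cheapest open site; total = fixed + service.
{W2, W3}: Z1→W3 42, Z2→W2 150, Z3→W3 36, Z4→W2 48, Z5→W3 51. Service 327; fixed 77; total 404.
{W1, W2, W3}: Z1→W3 42, Z2→W2 150, Z3→W1 32, Z4→W2 48, Z5→W3 51. Service 323; fixed 134; total 457.
{W3}: service 438 + fixed 40 = 478
{W2}: service 494 + fixed 37 = 531
No other subset beats 404.

Minimum total cost: 404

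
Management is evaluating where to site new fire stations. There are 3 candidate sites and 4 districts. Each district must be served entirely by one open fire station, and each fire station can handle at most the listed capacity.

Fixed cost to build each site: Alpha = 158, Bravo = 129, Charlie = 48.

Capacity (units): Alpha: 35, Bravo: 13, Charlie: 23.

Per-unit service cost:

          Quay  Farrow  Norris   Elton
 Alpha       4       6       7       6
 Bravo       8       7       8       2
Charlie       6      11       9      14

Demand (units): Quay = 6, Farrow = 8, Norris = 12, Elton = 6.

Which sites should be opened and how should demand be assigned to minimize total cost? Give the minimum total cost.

Minimum total cost: 350

Open {Alpha}: Quay→Alpha 4·6=24, Farrow→Alpha 6·8=48, Norris→Alpha 7·12=84, Elton→Alpha 6·6=36.
Loads: Alpha carries 32/35. Service 192; fixed 158; total 350.
Next best feasible plan costs 398.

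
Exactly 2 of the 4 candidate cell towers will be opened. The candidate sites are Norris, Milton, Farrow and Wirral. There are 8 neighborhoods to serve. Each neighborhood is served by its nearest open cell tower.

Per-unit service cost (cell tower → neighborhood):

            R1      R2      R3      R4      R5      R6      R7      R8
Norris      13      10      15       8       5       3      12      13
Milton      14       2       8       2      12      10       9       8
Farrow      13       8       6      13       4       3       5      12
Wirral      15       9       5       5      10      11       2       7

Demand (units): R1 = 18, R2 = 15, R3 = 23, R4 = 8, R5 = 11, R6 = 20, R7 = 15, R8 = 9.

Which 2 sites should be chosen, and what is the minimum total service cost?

With exactly 2 open, each neighborhood uses its cheapest among the chosen.
{Milton, Farrow}: R1→Farrow 13·18=234, R2→Milton 2·15=30, R3→Farrow 6·23=138, R4→Milton 2·8=16, R5→Farrow 4·11=44, R6→Farrow 3·20=60, R7→Farrow 5·15=75, R8→Milton 8·9=72. Service cost 669.
{Farrow, Wirral}: service cost 706
{Norris, Wirral}: service cost 732
Among all 6 size-2 choices, {Milton, Farrow} is lowest.

Choose Milton and Farrow; total service cost 669.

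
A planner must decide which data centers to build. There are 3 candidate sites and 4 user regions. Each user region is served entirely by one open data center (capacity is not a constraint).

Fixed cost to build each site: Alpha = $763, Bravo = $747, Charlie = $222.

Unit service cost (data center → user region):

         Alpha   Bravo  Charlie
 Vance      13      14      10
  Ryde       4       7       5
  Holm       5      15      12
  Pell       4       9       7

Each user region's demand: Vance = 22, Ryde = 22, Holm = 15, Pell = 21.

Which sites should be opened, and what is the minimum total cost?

Open Charlie only; minimum total cost 879.

For any fixed open set, each user region goes to its cheapest open site; total = fixed + service.
{Charlie}: Vance→Charlie 10·22=220, Ryde→Charlie 5·22=110, Holm→Charlie 12·15=180, Pell→Charlie 7·21=147. Service 657; fixed 222; total 879.
{Alpha}: Vance→Alpha 13·22=286, Ryde→Alpha 4·22=88, Holm→Alpha 5·15=75, Pell→Alpha 4·21=84. Service 533; fixed 763; total 1296.
{Alpha, Charlie}: Vance→Charlie 10·22=220, Ryde→Alpha 4·22=88, Holm→Alpha 5·15=75, Pell→Alpha 4·21=84. Service 467; fixed 985; total 1452.
{Alpha, Bravo, Charlie}: Vance→Charlie 10·22=220, Ryde→Alpha 4·22=88, Holm→Alpha 5·15=75, Pell→Alpha 4·21=84. Service 467; fixed 1732; total 2199.
No other subset beats 879.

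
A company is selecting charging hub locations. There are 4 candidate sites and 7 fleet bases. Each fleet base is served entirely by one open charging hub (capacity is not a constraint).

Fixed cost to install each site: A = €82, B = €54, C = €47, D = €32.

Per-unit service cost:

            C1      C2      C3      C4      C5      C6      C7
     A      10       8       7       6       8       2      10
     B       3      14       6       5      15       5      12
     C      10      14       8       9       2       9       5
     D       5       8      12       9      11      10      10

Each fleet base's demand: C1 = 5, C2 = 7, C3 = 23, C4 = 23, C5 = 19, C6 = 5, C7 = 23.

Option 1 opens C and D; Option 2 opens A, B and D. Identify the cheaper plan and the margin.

Option 1 is cheaper by 135.

Option 1: {C, D}: C1→D 5·5=25, C2→D 8·7=56, C3→C 8·23=184, C4→C 9·23=207, C5→C 2·19=38, C6→C 9·5=45, C7→C 5·23=115. Service 670; fixed 79; total 749.
Option 2: {A, B, D}: C1→B 3·5=15, C2→A 8·7=56, C3→B 6·23=138, C4→B 5·23=115, C5→A 8·19=152, C6→A 2·5=10, C7→A 10·23=230. Service 716; fixed 168; total 884.
Difference: |749 − 884| = 135.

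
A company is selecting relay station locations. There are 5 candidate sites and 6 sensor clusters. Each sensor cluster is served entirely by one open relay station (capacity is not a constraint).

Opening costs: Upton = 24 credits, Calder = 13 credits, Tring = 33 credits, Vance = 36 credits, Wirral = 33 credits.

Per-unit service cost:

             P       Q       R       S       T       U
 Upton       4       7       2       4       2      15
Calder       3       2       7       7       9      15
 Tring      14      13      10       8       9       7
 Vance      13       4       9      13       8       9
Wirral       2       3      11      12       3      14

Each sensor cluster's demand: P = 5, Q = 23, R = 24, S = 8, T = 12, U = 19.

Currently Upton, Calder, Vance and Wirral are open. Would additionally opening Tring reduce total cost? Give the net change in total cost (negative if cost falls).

Current service cost with {Upton, Calder, Vance, Wirral}: 331.
Adding Tring: each sensor cluster re-picks its cheapest; new service cost 293, saving 38.
Extra fixed cost: 33. Net change = 33 − 38 = -5.
(Totals: 437 → 432.)

Yes — net change −5 (cost falls by 5).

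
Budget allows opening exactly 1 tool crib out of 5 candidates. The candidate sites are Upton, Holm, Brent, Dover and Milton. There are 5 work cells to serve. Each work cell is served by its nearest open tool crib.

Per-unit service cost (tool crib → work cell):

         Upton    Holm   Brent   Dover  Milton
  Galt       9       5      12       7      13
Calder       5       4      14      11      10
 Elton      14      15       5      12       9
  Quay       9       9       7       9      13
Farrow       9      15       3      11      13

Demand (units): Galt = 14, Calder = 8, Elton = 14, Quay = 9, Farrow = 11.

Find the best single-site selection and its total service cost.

Choose Brent only; total service cost 446.

With exactly 1 open, each work cell uses its cheapest among the chosen.
{Brent}: Galt→Brent 12·14=168, Calder→Brent 14·8=112, Elton→Brent 5·14=70, Quay→Brent 7·9=63, Farrow→Brent 3·11=33. Service cost 446.
{Upton}: service cost 542
{Dover}: service cost 556
Among all 5 size-1 choices, {Brent} is lowest.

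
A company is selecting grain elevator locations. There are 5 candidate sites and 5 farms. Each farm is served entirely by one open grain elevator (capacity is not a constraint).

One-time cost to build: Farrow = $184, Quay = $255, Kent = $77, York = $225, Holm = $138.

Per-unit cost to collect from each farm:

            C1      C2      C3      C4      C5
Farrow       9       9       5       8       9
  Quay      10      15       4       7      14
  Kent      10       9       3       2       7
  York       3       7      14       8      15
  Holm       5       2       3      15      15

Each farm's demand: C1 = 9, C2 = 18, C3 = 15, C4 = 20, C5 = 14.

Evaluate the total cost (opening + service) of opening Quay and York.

Total cost: 1029

Each farm is assigned to its cheapest site among the open ones.
{Quay, York}: C1→York 3·9=27, C2→York 7·18=126, C3→Quay 4·15=60, C4→Quay 7·20=140, C5→Quay 14·14=196. Service 549; fixed 480; total 1029.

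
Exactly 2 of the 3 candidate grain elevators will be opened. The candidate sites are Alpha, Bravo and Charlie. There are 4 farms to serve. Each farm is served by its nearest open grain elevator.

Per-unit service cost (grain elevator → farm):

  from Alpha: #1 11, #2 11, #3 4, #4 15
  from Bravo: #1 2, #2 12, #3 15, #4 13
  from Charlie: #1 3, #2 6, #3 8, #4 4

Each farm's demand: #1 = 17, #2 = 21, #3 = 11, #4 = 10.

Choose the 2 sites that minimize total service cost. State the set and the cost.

Choose Alpha and Charlie; total service cost 261.

With exactly 2 open, each farm uses its cheapest among the chosen.
{Alpha, Charlie}: #1→Charlie 3·17=51, #2→Charlie 6·21=126, #3→Alpha 4·11=44, #4→Charlie 4·10=40. Service cost 261.
{Bravo, Charlie}: service cost 288
{Alpha, Bravo}: service cost 439
Among all 3 size-2 choices, {Alpha, Charlie} is lowest.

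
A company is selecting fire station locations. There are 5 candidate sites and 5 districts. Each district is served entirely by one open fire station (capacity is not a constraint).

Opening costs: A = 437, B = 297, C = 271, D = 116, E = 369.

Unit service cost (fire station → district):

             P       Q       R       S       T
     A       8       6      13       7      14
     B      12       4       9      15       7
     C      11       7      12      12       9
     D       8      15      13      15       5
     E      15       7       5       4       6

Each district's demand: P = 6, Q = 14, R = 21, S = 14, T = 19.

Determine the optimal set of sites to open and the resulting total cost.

Open E only; minimum total cost 832.

For any fixed open set, each district goes to its cheapest open site; total = fixed + service.
{E}: P→E 15·6=90, Q→E 7·14=98, R→E 5·21=105, S→E 4·14=56, T→E 6·19=114. Service 463; fixed 369; total 832.
{D, E}: service 402 + fixed 485 = 887
{D}: P→D 8·6=48, Q→D 15·14=210, R→D 13·21=273, S→D 15·14=210, T→D 5·19=95. Service 836; fixed 116; total 952.
{A, B, C, D, E}: P→A 8·6=48, Q→B 4·14=56, R→E 5·21=105, S→E 4·14=56, T→D 5·19=95. Service 360; fixed 1490; total 1850.
No other subset beats 832.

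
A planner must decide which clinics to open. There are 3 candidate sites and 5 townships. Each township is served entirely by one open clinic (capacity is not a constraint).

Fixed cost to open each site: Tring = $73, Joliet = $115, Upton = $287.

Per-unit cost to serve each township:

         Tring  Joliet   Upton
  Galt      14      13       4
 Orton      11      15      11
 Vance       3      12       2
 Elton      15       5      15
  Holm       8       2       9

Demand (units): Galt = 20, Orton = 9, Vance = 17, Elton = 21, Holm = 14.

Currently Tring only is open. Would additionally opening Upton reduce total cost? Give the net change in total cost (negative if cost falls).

Current service cost with {Tring}: 857.
Adding Upton: each township re-picks its cheapest; new service cost 640, saving 217.
Extra fixed cost: 287. Net change = 287 − 217 = 70.
(Totals: 930 → 1000.)

No — net change +70 (cost rises by 70).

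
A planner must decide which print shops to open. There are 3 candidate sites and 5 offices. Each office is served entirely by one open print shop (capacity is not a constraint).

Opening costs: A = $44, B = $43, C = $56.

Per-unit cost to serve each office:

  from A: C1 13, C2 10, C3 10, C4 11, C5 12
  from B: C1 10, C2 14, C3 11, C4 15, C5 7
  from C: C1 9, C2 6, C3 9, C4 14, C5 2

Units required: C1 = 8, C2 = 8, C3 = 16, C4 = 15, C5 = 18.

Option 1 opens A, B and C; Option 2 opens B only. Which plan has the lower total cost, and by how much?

Option 1: {A, B, C}: C1→C 9·8=72, C2→C 6·8=48, C3→C 9·16=144, C4→A 11·15=165, C5→C 2·18=36. Service 465; fixed 143; total 608.
Option 2: {B}: C1→B 10·8=80, C2→B 14·8=112, C3→B 11·16=176, C4→B 15·15=225, C5→B 7·18=126. Service 719; fixed 43; total 762.
Difference: |608 − 762| = 154.

Option 1 is cheaper by 154.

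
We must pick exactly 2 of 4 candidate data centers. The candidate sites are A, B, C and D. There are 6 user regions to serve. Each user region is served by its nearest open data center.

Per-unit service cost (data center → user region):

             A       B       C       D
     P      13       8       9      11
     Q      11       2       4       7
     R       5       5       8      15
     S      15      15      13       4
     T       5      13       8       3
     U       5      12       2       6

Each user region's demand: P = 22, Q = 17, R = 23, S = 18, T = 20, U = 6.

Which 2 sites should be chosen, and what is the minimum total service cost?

With exactly 2 open, each user region uses its cheapest among the chosen.
{B, D}: P→B 8·22=176, Q→B 2·17=34, R→B 5·23=115, S→D 4·18=72, T→D 3·20=60, U→D 6·6=36. Service cost 493.
{C, D}: service cost 594
{A, D}: service cost 638
Among all 6 size-2 choices, {B, D} is lowest.

Choose B and D; total service cost 493.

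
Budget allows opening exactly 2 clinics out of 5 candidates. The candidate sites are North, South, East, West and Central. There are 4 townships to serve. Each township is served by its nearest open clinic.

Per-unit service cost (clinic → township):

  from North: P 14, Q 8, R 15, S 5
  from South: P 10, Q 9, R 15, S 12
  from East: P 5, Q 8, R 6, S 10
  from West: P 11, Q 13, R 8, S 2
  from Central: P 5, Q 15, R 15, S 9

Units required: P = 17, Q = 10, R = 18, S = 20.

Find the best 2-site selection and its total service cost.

With exactly 2 open, each township uses its cheapest among the chosen.
{East, West}: P→East 5·17=85, Q→East 8·10=80, R→East 6·18=108, S→West 2·20=40. Service cost 313.
{North, East}: service cost 373
{West, Central}: service cost 399
Among all 10 size-2 choices, {East, West} is lowest.

Choose East and West; total service cost 313.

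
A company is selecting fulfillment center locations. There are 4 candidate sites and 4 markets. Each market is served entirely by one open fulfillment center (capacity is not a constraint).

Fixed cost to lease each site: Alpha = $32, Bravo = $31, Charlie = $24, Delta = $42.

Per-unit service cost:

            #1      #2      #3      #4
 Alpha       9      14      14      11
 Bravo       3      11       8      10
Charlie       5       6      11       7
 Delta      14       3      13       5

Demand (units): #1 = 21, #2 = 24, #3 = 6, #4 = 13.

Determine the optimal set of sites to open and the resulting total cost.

For any fixed open set, each market goes to its cheapest open site; total = fixed + service.
{Bravo, Delta}: #1→Bravo 3·21=63, #2→Delta 3·24=72, #3→Bravo 8·6=48, #4→Delta 5·13=65. Service 248; fixed 73; total 321.
{Bravo, Charlie, Delta}: #1→Bravo 3·21=63, #2→Delta 3·24=72, #3→Bravo 8·6=48, #4→Delta 5·13=65. Service 248; fixed 97; total 345.
{Alpha, Bravo, Delta}: #1→Bravo 3·21=63, #2→Delta 3·24=72, #3→Bravo 8·6=48, #4→Delta 5·13=65. Service 248; fixed 105; total 353.
{Alpha, Bravo, Charlie, Delta}: #1→Bravo 3·21=63, #2→Delta 3·24=72, #3→Bravo 8·6=48, #4→Delta 5·13=65. Service 248; fixed 129; total 377.
No other subset beats 321.

Open Bravo and Delta; minimum total cost 321.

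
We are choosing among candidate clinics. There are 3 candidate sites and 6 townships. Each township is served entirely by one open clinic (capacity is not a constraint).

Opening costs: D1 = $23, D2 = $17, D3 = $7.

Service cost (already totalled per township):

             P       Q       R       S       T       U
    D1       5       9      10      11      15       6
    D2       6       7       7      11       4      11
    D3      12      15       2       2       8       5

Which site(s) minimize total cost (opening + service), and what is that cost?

For any fixed open set, each township goes to its cheapest open site; total = fixed + service.
{D2, D3}: P→D2 6, Q→D2 7, R→D3 2, S→D3 2, T→D2 4, U→D3 5. Service 26; fixed 24; total 50.
{D3}: P→D3 12, Q→D3 15, R→D3 2, S→D3 2, T→D3 8, U→D3 5. Service 44; fixed 7; total 51.
{D1, D3}: service 31 + fixed 30 = 61
{D1, D2, D3}: P→D1 5, Q→D2 7, R→D3 2, S→D3 2, T→D2 4, U→D3 5. Service 25; fixed 47; total 72.
(All 7 nonempty subsets were checked; D2 and D3 is lowest.)

Open D2 and D3; minimum total cost 50.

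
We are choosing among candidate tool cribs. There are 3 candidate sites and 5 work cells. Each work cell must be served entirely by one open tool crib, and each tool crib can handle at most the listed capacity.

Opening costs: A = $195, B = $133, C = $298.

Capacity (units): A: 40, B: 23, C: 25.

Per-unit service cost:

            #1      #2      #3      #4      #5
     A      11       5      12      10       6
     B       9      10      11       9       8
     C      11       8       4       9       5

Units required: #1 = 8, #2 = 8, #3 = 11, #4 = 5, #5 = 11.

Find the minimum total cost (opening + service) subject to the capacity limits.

Open {A, B}: #1→B 9·8=72, #2→A 5·8=40, #3→B 11·11=121, #4→A 10·5=50, #5→A 6·11=66.
Loads: A carries 24/40, B carries 19/23. Service 349; fixed 328; total 677.
Next best feasible plan costs 683.

Minimum total cost: 677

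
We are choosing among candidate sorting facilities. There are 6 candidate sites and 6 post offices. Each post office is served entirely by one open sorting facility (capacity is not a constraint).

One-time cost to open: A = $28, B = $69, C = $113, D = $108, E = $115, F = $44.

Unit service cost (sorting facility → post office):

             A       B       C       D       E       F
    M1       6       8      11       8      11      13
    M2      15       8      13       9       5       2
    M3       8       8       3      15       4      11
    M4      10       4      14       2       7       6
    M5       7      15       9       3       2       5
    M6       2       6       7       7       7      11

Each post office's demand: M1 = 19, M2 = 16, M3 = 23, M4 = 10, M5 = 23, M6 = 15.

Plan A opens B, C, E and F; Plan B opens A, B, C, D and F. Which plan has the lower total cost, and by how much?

Plan B is cheaper by 74.

Plan A: {B, C, E, F}: M1→B 8·19=152, M2→F 2·16=32, M3→C 3·23=69, M4→B 4·10=40, M5→E 2·23=46, M6→B 6·15=90. Service 429; fixed 341; total 770.
Plan B: {A, B, C, D, F}: M1→A 6·19=114, M2→F 2·16=32, M3→C 3·23=69, M4→D 2·10=20, M5→D 3·23=69, M6→A 2·15=30. Service 334; fixed 362; total 696.
Difference: |770 − 696| = 74.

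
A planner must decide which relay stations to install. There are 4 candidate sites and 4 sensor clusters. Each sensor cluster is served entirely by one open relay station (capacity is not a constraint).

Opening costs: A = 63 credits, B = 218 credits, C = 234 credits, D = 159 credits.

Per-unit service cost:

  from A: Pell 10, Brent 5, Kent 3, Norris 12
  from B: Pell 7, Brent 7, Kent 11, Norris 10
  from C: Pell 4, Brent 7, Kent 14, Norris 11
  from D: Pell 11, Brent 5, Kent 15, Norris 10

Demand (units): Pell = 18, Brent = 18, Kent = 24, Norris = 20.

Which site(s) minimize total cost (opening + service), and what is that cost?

For any fixed open set, each sensor cluster goes to its cheapest open site; total = fixed + service.
{A}: Pell→A 10·18=180, Brent→A 5·18=90, Kent→A 3·24=72, Norris→A 12·20=240. Service 582; fixed 63; total 645.
{A, C}: service 454 + fixed 297 = 751
{A, D}: service 542 + fixed 222 = 764
{A, B, C, D}: service 434 + fixed 674 = 1108
(All 15 nonempty subsets were checked; A only is lowest.)

Open A only; minimum total cost 645.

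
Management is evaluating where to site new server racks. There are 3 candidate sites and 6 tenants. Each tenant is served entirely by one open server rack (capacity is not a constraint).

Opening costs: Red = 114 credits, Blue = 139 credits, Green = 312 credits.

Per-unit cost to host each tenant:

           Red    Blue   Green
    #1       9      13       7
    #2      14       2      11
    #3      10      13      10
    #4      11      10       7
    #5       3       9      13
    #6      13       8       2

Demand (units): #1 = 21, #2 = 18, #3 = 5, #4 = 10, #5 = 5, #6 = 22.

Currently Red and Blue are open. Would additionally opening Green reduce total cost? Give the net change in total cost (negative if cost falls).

Current service cost with {Red, Blue}: 566.
Adding Green: each tenant re-picks its cheapest; new service cost 362, saving 204.
Extra fixed cost: 312. Net change = 312 − 204 = 108.
(Totals: 819 → 927.)

No — net change +108 (cost rises by 108).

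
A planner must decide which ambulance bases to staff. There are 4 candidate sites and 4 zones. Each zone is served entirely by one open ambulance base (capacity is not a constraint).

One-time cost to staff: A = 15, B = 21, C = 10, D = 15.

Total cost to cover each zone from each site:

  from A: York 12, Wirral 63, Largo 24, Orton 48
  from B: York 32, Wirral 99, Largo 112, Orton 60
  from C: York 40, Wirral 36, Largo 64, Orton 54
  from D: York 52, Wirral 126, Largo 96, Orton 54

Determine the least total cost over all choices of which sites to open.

Minimum total cost: 145

For any fixed open set, each zone goes to its cheapest open site; total = fixed + service.
{A, C}: York→A 12, Wirral→C 36, Largo→A 24, Orton→A 48. Service 120; fixed 25; total 145.
{A, C, D}: service 120 + fixed 40 = 160
{A}: York→A 12, Wirral→A 63, Largo→A 24, Orton→A 48. Service 147; fixed 15; total 162.
{A, B, C, D}: York→A 12, Wirral→C 36, Largo→A 24, Orton→A 48. Service 120; fixed 61; total 181.
No other subset beats 145.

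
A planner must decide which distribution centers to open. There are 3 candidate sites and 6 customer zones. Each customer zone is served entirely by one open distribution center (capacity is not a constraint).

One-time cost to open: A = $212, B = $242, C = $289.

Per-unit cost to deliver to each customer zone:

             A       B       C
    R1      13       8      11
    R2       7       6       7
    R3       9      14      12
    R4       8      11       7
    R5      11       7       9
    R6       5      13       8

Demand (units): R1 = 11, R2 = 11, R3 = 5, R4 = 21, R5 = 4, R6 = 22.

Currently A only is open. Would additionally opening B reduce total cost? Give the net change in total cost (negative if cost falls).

No — net change +160 (cost rises by 160).

Current service cost with {A}: 587.
Adding B: each customer zone re-picks its cheapest; new service cost 505, saving 82.
Extra fixed cost: 242. Net change = 242 − 82 = 160.
(Totals: 799 → 959.)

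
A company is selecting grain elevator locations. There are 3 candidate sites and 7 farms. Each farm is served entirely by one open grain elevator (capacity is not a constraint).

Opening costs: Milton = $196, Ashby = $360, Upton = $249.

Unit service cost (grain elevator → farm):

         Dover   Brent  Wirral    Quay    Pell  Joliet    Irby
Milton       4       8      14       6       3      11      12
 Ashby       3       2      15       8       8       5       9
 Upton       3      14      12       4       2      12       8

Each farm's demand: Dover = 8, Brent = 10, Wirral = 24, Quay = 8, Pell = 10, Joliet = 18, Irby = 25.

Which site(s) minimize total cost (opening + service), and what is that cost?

For any fixed open set, each farm goes to its cheapest open site; total = fixed + service.
{Upton}: Dover→Upton 3·8=24, Brent→Upton 14·10=140, Wirral→Upton 12·24=288, Quay→Upton 4·8=32, Pell→Upton 2·10=20, Joliet→Upton 12·18=216, Irby→Upton 8·25=200. Service 920; fixed 249; total 1169.
{Milton}: service 1024 + fixed 196 = 1220
{Ashby}: Dover→Ashby 3·8=24, Brent→Ashby 2·10=20, Wirral→Ashby 15·24=360, Quay→Ashby 8·8=64, Pell→Ashby 8·10=80, Joliet→Ashby 5·18=90, Irby→Ashby 9·25=225. Service 863; fixed 360; total 1223.
{Milton, Ashby, Upton}: service 674 + fixed 805 = 1479
No other subset beats 1169.

Open Upton only; minimum total cost 1169.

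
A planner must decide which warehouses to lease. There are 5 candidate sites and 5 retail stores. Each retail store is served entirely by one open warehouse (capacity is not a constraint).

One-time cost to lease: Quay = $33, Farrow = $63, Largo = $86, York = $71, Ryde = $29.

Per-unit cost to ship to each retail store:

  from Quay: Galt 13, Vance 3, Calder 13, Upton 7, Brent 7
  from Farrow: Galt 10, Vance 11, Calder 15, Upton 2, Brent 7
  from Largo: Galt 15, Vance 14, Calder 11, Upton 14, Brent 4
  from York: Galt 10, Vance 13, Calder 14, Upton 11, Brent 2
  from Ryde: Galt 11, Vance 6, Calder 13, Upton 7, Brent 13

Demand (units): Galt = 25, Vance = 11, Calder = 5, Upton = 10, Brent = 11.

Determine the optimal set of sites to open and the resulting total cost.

Open Quay and Farrow; minimum total cost 541.

For any fixed open set, each retail store goes to its cheapest open site; total = fixed + service.
{Quay, Farrow}: Galt→Farrow 10·25=250, Vance→Quay 3·11=33, Calder→Quay 13·5=65, Upton→Farrow 2·10=20, Brent→Quay 7·11=77. Service 445; fixed 96; total 541.
{Quay, York}: service 440 + fixed 104 = 544
{Quay, Farrow, York}: Galt→Farrow 10·25=250, Vance→Quay 3·11=33, Calder→Quay 13·5=65, Upton→Farrow 2·10=20, Brent→York 2·11=22. Service 390; fixed 167; total 557.
{Quay, Farrow, Largo, York, Ryde}: service 380 + fixed 282 = 662
No other subset beats 541.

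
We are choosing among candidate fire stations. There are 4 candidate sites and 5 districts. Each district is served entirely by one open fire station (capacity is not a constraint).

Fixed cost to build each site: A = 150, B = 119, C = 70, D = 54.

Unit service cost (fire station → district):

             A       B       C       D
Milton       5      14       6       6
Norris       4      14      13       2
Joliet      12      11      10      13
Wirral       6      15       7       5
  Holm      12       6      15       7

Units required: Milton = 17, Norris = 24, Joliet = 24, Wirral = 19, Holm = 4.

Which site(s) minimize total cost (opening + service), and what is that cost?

Open C and D; minimum total cost 637.

For any fixed open set, each district goes to its cheapest open site; total = fixed + service.
{C, D}: Milton→C 6·17=102, Norris→D 2·24=48, Joliet→C 10·24=240, Wirral→D 5·19=95, Holm→D 7·4=28. Service 513; fixed 124; total 637.
{D}: Milton→D 6·17=102, Norris→D 2·24=48, Joliet→D 13·24=312, Wirral→D 5·19=95, Holm→D 7·4=28. Service 585; fixed 54; total 639.
{B, D}: Milton→D 6·17=102, Norris→D 2·24=48, Joliet→B 11·24=264, Wirral→D 5·19=95, Holm→B 6·4=24. Service 533; fixed 173; total 706.
{A, B, C, D}: service 492 + fixed 393 = 885
(All 15 nonempty subsets were checked; C and D is lowest.)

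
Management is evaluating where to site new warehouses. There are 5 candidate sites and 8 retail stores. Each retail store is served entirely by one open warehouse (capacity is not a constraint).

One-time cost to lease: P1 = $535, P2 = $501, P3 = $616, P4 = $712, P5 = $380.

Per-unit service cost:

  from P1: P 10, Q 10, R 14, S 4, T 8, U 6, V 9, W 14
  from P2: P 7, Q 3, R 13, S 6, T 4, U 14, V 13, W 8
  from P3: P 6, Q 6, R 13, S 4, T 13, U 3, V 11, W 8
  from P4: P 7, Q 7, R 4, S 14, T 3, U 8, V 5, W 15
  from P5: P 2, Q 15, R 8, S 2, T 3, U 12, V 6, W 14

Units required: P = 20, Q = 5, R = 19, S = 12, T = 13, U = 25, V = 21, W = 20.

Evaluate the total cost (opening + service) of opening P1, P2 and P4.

Total cost: 2481

Each retail store is assigned to its cheapest site among the open ones.
{P1, P2, P4}: P→P2 7·20=140, Q→P2 3·5=15, R→P4 4·19=76, S→P1 4·12=48, T→P4 3·13=39, U→P1 6·25=150, V→P4 5·21=105, W→P2 8·20=160. Service 733; fixed 1748; total 2481.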